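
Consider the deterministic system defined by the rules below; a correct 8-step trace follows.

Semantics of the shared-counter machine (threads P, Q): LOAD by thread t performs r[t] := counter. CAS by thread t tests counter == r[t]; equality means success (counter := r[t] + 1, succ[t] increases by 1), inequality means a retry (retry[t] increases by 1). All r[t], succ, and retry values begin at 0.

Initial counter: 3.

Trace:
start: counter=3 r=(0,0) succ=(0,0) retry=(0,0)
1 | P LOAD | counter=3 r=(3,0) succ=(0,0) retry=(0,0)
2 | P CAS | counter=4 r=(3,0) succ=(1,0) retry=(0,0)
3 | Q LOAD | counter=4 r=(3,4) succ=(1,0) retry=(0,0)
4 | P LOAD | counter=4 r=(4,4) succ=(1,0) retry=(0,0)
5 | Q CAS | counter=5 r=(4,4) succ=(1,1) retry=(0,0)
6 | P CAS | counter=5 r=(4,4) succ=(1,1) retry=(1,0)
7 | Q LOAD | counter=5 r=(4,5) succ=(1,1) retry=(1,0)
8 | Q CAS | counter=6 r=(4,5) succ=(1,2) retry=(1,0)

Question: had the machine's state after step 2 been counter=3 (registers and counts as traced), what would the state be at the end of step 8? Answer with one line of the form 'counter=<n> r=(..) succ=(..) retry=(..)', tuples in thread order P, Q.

counter=5 r=(3,4) succ=(1,2) retry=(1,0)

state after step 2 := counter=3 r=(3,0) succ=(1,0) retry=(0,0)
3 | Q LOAD | counter=3 r=(3,3) succ=(1,0) retry=(0,0)
4 | P LOAD | counter=3 r=(3,3) succ=(1,0) retry=(0,0)
5 | Q CAS | counter=4 r=(3,3) succ=(1,1) retry=(0,0)
6 | P CAS | counter=4 r=(3,3) succ=(1,1) retry=(1,0)
7 | Q LOAD | counter=4 r=(3,4) succ=(1,1) retry=(1,0)
8 | Q CAS | counter=5 r=(3,4) succ=(1,2) retry=(1,0)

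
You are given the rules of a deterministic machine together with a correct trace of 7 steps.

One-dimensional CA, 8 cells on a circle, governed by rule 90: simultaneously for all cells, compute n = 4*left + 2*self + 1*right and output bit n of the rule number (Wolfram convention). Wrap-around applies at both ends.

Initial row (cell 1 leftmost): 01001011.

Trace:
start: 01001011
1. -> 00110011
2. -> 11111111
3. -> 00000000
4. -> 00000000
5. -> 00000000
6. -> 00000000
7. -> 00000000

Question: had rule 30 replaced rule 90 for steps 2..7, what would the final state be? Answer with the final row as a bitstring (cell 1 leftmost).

00100010

(re-executing steps 2..7 under rule 30; state before step 2: 00110011)
2. -> 11101110
3. -> 10001000
4. -> 11011101
5. -> 00010001
6. -> 10111011
7. -> 00100010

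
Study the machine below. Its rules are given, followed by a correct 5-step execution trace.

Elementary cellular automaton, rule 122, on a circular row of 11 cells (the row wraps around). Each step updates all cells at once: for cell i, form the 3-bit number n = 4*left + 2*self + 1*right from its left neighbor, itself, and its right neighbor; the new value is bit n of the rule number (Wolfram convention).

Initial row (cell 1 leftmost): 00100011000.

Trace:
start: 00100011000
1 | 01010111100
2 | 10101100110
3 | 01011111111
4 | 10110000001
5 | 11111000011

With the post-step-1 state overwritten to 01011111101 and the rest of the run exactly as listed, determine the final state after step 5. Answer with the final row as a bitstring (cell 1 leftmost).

01111001111

state after step 1 := 01011111101
2 | 10110000110
3 | 01111001111
4 | 11001111001
5 | 01111001111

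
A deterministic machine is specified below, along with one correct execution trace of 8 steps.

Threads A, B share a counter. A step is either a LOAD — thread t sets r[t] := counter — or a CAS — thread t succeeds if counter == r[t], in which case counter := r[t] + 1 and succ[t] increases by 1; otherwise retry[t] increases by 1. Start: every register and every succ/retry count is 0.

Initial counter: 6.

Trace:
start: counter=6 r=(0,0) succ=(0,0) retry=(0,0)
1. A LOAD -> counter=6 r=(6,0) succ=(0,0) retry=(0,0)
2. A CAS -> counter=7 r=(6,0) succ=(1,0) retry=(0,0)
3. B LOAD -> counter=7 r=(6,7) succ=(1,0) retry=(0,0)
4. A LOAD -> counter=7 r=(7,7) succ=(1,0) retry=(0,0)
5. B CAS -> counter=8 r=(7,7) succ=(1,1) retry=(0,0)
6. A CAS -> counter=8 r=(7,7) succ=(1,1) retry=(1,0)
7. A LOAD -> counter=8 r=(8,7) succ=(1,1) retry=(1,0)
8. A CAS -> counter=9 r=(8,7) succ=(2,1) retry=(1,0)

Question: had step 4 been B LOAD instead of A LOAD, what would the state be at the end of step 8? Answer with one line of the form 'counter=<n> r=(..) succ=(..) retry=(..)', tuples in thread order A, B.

counter=9 r=(8,7) succ=(2,1) retry=(1,0)

(re-executing from step 4 with the substitution; state before step 4: counter=7 r=(6,7) succ=(1,0) retry=(0,0))
4. B LOAD -> counter=7 r=(6,7) succ=(1,0) retry=(0,0)
5. B CAS -> counter=8 r=(6,7) succ=(1,1) retry=(0,0)
6. A CAS -> counter=8 r=(6,7) succ=(1,1) retry=(1,0)
7. A LOAD -> counter=8 r=(8,7) succ=(1,1) retry=(1,0)
8. A CAS -> counter=9 r=(8,7) succ=(2,1) retry=(1,0)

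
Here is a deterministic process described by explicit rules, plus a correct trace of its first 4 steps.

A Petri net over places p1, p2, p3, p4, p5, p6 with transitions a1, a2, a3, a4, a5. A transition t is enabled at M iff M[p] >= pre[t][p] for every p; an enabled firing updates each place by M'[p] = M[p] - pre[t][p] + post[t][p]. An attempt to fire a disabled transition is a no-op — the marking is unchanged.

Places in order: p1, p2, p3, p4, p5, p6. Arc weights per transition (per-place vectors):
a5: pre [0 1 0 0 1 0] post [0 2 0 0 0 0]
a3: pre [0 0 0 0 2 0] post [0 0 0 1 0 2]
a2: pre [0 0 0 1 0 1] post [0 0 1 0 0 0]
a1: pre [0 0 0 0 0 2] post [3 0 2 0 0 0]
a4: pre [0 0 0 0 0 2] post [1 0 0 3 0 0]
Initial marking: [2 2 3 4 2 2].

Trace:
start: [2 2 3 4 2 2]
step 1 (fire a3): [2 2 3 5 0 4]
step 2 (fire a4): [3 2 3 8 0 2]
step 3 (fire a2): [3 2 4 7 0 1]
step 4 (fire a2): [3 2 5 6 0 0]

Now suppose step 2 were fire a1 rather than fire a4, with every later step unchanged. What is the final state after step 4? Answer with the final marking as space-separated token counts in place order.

5 2 7 3 0 0

(re-executing from step 2 with the substitution; state before step 2: [2 2 3 5 0 4])
step 2 (fire a1): [5 2 5 5 0 2]
step 3 (fire a2): [5 2 6 4 0 1]
step 4 (fire a2): [5 2 7 3 0 0]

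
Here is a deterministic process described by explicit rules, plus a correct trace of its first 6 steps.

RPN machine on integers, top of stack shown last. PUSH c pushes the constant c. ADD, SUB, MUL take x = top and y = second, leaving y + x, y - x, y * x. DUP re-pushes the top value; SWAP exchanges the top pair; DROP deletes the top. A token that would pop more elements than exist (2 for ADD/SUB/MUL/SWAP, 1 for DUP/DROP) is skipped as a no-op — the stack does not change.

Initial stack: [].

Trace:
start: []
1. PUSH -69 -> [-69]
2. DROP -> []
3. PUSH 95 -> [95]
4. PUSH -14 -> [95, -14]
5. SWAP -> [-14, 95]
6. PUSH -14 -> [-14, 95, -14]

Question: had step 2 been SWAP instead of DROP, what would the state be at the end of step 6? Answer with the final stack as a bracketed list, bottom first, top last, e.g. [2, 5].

(re-executing from step 2 with the substitution; state before step 2: [-69])
2. SWAP -> [-69]
3. PUSH 95 -> [-69, 95]
4. PUSH -14 -> [-69, 95, -14]
5. SWAP -> [-69, -14, 95]
6. PUSH -14 -> [-69, -14, 95, -14]

[-69, -14, 95, -14]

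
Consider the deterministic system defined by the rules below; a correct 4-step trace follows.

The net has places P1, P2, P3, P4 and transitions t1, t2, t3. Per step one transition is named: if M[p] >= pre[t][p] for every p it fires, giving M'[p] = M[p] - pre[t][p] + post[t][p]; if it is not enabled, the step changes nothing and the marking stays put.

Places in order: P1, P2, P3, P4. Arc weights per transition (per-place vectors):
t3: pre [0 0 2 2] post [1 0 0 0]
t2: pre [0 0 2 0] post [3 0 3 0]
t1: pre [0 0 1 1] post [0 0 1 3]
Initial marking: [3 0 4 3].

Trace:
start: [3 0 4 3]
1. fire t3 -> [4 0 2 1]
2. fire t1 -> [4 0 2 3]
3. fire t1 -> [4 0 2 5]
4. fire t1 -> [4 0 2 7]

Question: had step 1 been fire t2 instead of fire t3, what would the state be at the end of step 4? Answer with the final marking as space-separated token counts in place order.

(re-executing from step 1 with the substitution; state before step 1: [3 0 4 3])
1. fire t2 -> [6 0 5 3]
2. fire t1 -> [6 0 5 5]
3. fire t1 -> [6 0 5 7]
4. fire t1 -> [6 0 5 9]

6 0 5 9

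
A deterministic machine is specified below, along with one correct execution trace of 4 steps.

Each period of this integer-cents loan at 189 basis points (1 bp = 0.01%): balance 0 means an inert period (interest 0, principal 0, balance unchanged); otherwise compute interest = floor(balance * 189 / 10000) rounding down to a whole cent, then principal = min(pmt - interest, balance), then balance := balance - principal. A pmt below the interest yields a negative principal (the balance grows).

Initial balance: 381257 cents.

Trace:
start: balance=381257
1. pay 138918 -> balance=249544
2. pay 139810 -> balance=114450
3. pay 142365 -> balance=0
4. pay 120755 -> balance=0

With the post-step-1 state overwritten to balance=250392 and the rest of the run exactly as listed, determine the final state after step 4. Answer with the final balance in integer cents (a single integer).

state after step 1 := balance=250392
2. pay 139810 -> balance=115314
3. pay 142365 -> balance=0
4. pay 120755 -> balance=0

0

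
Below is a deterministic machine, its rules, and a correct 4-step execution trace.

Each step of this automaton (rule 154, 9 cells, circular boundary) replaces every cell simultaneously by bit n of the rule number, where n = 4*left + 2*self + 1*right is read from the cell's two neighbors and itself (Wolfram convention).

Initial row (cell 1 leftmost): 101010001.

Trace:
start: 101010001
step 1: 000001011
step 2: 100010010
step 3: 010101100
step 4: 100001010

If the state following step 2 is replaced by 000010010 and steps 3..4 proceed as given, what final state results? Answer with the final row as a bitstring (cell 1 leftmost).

state after step 2 := 000010010
step 3: 000101101
step 4: 101001000

101001000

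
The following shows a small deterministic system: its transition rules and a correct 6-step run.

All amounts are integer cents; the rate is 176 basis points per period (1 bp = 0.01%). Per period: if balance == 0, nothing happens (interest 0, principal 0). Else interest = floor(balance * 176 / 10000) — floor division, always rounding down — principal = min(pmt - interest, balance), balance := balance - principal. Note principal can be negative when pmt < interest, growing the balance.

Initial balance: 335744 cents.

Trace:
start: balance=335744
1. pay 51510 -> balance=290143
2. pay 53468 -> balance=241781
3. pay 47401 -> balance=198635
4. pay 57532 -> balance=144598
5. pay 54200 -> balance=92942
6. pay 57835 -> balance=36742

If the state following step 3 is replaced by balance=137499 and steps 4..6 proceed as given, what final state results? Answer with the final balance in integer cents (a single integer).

state after step 3 := balance=137499
4. pay 57532 -> balance=82386
5. pay 54200 -> balance=29635
6. pay 57835 -> balance=0

0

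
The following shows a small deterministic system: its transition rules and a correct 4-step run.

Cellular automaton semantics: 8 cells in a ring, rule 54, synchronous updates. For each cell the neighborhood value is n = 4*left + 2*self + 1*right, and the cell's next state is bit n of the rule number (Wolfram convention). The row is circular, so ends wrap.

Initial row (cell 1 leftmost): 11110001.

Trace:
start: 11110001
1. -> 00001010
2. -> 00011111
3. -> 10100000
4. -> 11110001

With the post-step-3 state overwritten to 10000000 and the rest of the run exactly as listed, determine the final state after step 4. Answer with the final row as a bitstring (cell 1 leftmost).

state after step 3 := 10000000
4. -> 11000001

11000001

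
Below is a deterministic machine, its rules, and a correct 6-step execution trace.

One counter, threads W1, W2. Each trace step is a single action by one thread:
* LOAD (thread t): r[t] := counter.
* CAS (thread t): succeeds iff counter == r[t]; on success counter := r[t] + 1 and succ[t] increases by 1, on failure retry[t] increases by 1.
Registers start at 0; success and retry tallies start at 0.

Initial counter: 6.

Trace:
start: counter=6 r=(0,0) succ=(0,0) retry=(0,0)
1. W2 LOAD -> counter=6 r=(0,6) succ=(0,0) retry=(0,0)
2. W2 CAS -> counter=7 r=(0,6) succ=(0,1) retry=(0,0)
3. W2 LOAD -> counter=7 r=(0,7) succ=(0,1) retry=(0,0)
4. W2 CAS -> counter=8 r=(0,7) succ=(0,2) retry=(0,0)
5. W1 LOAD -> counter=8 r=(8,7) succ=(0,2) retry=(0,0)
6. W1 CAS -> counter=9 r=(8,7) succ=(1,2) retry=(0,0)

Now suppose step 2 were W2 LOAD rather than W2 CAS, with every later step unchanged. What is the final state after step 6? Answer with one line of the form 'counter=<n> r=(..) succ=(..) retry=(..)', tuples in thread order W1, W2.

(re-executing from step 2 with the substitution; state before step 2: counter=6 r=(0,6) succ=(0,0) retry=(0,0))
2. W2 LOAD -> counter=6 r=(0,6) succ=(0,0) retry=(0,0)
3. W2 LOAD -> counter=6 r=(0,6) succ=(0,0) retry=(0,0)
4. W2 CAS -> counter=7 r=(0,6) succ=(0,1) retry=(0,0)
5. W1 LOAD -> counter=7 r=(7,6) succ=(0,1) retry=(0,0)
6. W1 CAS -> counter=8 r=(7,6) succ=(1,1) retry=(0,0)

counter=8 r=(7,6) succ=(1,1) retry=(0,0)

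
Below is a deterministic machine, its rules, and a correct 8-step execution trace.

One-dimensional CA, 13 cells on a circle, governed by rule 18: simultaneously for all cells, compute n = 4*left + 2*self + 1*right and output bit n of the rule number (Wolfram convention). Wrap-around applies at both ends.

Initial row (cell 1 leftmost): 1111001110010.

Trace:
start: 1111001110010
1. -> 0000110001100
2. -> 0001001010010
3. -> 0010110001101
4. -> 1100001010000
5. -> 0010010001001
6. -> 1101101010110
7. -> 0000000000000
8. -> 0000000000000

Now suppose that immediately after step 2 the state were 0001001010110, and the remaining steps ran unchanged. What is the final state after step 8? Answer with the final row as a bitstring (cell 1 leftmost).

state after step 2 := 0001001010110
3. -> 0010110000001
4. -> 1100001000010
5. -> 0010010100100
6. -> 0101100011010
7. -> 1000010100001
8. -> 0100100010010

0100100010010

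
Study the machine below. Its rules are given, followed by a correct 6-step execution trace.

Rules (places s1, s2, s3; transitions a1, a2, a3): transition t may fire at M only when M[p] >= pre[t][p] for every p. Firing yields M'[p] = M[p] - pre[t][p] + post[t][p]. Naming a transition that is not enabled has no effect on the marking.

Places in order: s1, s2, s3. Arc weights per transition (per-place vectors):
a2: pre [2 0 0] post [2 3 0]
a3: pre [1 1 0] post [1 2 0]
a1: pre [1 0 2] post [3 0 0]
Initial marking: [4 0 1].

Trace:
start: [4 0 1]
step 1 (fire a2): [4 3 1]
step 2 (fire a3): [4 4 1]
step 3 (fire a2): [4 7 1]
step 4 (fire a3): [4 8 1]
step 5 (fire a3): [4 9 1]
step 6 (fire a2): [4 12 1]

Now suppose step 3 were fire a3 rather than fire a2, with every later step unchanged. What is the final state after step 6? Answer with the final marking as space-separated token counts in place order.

4 10 1

(re-executing from step 3 with the substitution; state before step 3: [4 4 1])
step 3 (fire a3): [4 5 1]
step 4 (fire a3): [4 6 1]
step 5 (fire a3): [4 7 1]
step 6 (fire a2): [4 10 1]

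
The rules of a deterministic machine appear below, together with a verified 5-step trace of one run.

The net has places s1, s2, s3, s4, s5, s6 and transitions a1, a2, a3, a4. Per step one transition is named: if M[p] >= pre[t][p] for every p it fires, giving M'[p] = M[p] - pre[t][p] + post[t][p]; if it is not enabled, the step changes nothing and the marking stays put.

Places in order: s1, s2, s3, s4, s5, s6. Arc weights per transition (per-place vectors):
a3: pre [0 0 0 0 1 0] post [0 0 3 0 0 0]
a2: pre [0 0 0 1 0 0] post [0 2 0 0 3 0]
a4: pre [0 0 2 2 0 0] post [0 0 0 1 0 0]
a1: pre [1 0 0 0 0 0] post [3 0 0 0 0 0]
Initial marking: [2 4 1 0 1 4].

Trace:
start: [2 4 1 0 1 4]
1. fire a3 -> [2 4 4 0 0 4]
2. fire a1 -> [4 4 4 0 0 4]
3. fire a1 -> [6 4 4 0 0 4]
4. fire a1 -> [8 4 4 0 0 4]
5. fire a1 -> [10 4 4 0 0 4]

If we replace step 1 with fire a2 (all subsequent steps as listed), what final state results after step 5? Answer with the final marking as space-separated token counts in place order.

(re-executing from step 1 with the substitution; state before step 1: [2 4 1 0 1 4])
1. fire a2 -> [2 4 1 0 1 4]
2. fire a1 -> [4 4 1 0 1 4]
3. fire a1 -> [6 4 1 0 1 4]
4. fire a1 -> [8 4 1 0 1 4]
5. fire a1 -> [10 4 1 0 1 4]

10 4 1 0 1 4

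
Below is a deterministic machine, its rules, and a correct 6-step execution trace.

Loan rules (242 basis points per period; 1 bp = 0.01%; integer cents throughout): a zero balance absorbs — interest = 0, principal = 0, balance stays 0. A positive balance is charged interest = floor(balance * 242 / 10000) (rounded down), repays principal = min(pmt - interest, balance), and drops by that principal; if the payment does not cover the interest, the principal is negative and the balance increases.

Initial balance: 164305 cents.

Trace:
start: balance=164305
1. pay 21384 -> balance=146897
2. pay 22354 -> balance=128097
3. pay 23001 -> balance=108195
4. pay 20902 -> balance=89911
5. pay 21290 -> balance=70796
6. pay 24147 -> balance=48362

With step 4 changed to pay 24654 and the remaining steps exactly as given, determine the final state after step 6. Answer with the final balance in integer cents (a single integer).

44427

(re-executing from step 4 with the substitution; state before step 4: balance=108195)
4. pay 24654 -> balance=86159
5. pay 21290 -> balance=66954
6. pay 24147 -> balance=44427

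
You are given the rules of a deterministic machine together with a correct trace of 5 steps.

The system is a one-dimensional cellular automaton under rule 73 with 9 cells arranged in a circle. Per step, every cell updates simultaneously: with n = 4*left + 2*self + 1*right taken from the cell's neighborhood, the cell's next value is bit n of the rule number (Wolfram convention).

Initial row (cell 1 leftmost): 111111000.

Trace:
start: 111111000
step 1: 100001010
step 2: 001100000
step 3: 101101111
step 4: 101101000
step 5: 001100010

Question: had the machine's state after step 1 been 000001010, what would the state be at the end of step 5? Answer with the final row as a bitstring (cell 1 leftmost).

111100000

state after step 1 := 000001010
step 2: 111100000
step 3: 100101110
step 4: 000001010
step 5: 111100000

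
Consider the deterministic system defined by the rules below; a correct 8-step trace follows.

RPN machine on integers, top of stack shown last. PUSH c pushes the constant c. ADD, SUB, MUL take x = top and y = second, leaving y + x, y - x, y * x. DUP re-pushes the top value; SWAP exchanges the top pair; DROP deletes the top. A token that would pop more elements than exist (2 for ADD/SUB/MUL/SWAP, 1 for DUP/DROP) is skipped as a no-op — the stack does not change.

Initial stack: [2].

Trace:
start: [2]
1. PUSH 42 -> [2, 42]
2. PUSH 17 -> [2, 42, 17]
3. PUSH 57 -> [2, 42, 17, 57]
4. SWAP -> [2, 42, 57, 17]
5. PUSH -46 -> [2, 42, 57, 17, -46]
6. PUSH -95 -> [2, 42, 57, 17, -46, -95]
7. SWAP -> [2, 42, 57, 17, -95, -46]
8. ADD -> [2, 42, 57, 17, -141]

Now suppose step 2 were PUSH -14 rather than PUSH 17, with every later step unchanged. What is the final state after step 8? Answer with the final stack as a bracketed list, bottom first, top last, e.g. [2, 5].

[2, 42, 57, -14, -141]

(re-executing from step 2 with the substitution; state before step 2: [2, 42])
2. PUSH -14 -> [2, 42, -14]
3. PUSH 57 -> [2, 42, -14, 57]
4. SWAP -> [2, 42, 57, -14]
5. PUSH -46 -> [2, 42, 57, -14, -46]
6. PUSH -95 -> [2, 42, 57, -14, -46, -95]
7. SWAP -> [2, 42, 57, -14, -95, -46]
8. ADD -> [2, 42, 57, -14, -141]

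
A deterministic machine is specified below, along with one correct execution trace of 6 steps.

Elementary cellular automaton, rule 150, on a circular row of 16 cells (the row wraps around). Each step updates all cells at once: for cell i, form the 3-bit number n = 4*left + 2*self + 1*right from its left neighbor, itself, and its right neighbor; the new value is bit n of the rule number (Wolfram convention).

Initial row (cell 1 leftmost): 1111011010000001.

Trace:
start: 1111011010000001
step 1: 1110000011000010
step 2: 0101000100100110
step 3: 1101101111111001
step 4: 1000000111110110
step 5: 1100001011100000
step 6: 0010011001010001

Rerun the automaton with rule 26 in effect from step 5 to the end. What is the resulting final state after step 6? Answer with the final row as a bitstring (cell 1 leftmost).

1010011010001010

(re-executing steps 5..6 under rule 26; state before step 5: 1000000111110110)
step 5: 0100001100000100
step 6: 1010011010001010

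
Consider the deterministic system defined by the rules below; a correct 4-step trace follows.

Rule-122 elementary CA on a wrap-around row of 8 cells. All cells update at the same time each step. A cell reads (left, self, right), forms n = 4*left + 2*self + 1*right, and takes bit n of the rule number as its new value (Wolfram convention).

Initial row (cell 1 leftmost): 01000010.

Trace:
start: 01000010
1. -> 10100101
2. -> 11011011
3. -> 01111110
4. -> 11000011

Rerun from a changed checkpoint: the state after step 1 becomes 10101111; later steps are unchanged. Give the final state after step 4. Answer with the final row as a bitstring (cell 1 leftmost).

state after step 1 := 10101111
2. -> 11011000
3. -> 11111101
4. -> 00000111

00000111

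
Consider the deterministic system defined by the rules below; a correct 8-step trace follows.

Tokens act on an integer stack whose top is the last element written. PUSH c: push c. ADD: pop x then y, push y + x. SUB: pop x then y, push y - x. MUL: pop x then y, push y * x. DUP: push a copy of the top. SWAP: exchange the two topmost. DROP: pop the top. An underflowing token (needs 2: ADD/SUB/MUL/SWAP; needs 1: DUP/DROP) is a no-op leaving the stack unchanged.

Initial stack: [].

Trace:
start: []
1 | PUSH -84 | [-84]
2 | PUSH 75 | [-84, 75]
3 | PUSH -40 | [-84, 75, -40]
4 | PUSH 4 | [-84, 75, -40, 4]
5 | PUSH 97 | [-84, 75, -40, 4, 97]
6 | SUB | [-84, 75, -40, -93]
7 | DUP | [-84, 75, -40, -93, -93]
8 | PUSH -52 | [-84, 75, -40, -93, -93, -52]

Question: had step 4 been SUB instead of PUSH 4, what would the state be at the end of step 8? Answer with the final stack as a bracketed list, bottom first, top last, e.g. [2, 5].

[-84, 18, 18, -52]

(re-executing from step 4 with the substitution; state before step 4: [-84, 75, -40])
4 | SUB | [-84, 115]
5 | PUSH 97 | [-84, 115, 97]
6 | SUB | [-84, 18]
7 | DUP | [-84, 18, 18]
8 | PUSH -52 | [-84, 18, 18, -52]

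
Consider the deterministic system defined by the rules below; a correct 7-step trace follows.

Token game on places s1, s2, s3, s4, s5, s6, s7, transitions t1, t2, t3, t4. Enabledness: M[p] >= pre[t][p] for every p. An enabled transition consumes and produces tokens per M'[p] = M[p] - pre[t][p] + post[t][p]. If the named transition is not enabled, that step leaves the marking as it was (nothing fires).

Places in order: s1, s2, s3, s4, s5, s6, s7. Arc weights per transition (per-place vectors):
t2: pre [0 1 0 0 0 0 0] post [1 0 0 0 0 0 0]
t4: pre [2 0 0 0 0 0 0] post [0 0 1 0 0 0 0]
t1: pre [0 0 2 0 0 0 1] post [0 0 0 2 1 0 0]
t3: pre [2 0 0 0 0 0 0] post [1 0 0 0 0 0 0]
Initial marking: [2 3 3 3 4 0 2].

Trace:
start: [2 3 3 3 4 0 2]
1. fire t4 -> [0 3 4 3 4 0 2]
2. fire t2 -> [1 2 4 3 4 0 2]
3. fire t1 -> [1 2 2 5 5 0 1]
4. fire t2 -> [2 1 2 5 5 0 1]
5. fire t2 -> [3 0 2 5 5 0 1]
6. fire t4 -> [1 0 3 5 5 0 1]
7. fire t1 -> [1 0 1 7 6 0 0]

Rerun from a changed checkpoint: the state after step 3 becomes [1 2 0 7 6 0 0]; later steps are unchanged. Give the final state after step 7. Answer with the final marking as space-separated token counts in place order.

state after step 3 := [1 2 0 7 6 0 0]
4. fire t2 -> [2 1 0 7 6 0 0]
5. fire t2 -> [3 0 0 7 6 0 0]
6. fire t4 -> [1 0 1 7 6 0 0]
7. fire t1 -> [1 0 1 7 6 0 0]

1 0 1 7 6 0 0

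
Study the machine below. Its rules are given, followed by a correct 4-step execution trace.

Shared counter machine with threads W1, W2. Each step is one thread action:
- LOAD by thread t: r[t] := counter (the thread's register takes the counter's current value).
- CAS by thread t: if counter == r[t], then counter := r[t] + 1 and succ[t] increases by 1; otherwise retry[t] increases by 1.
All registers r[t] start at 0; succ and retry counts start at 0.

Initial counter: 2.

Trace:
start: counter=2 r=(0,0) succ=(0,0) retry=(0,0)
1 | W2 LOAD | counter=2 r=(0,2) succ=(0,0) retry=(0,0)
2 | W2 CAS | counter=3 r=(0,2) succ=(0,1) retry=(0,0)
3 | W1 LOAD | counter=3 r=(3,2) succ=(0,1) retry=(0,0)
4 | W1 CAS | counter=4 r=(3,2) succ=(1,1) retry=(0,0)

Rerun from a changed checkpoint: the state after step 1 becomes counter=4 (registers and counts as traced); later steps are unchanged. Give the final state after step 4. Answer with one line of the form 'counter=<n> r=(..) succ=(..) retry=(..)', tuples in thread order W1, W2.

counter=5 r=(4,2) succ=(1,0) retry=(0,1)

state after step 1 := counter=4 r=(0,2) succ=(0,0) retry=(0,0)
2 | W2 CAS | counter=4 r=(0,2) succ=(0,0) retry=(0,1)
3 | W1 LOAD | counter=4 r=(4,2) succ=(0,0) retry=(0,1)
4 | W1 CAS | counter=5 r=(4,2) succ=(1,0) retry=(0,1)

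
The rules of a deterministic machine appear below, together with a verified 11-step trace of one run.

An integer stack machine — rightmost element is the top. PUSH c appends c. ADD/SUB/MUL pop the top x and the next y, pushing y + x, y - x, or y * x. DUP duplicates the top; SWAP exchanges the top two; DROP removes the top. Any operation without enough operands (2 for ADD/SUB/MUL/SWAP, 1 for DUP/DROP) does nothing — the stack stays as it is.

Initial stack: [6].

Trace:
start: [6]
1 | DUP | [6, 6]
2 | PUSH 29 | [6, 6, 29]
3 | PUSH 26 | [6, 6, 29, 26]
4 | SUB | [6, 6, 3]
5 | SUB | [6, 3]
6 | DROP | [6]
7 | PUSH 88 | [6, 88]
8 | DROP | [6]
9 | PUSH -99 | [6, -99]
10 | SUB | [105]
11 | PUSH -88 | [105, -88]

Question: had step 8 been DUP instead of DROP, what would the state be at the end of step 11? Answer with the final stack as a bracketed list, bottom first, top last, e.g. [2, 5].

(re-executing from step 8 with the substitution; state before step 8: [6, 88])
8 | DUP | [6, 88, 88]
9 | PUSH -99 | [6, 88, 88, -99]
10 | SUB | [6, 88, 187]
11 | PUSH -88 | [6, 88, 187, -88]

[6, 88, 187, -88]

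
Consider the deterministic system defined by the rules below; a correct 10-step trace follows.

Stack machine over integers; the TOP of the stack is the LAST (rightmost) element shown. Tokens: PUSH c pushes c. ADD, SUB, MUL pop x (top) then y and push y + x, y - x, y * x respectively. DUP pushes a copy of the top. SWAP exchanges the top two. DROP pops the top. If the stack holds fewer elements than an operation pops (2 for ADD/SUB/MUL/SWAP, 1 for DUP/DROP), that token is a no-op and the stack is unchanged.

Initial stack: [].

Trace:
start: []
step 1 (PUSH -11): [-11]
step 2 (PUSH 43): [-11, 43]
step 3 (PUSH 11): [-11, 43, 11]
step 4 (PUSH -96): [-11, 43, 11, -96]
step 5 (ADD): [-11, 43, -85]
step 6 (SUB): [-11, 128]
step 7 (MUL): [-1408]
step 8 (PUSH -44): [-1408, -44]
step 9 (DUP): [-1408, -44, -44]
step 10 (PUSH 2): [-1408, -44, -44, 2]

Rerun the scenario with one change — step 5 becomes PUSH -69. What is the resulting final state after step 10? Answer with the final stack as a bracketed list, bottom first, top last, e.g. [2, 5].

(re-executing from step 5 with the substitution; state before step 5: [-11, 43, 11, -96])
step 5 (PUSH -69): [-11, 43, 11, -96, -69]
step 6 (SUB): [-11, 43, 11, -27]
step 7 (MUL): [-11, 43, -297]
step 8 (PUSH -44): [-11, 43, -297, -44]
step 9 (DUP): [-11, 43, -297, -44, -44]
step 10 (PUSH 2): [-11, 43, -297, -44, -44, 2]

[-11, 43, -297, -44, -44, 2]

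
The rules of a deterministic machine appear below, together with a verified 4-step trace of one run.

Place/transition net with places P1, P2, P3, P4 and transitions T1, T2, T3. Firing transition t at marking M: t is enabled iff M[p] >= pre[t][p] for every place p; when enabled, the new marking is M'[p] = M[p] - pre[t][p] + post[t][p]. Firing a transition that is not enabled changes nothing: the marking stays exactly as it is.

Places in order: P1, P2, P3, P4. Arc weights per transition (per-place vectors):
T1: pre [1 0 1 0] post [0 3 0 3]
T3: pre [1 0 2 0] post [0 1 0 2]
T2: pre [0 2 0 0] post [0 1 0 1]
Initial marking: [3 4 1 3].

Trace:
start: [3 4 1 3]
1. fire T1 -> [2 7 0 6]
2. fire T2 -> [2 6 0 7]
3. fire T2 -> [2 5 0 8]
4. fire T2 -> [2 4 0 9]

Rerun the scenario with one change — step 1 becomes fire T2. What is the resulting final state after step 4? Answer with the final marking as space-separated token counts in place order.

3 1 1 6

(re-executing from step 1 with the substitution; state before step 1: [3 4 1 3])
1. fire T2 -> [3 3 1 4]
2. fire T2 -> [3 2 1 5]
3. fire T2 -> [3 1 1 6]
4. fire T2 -> [3 1 1 6]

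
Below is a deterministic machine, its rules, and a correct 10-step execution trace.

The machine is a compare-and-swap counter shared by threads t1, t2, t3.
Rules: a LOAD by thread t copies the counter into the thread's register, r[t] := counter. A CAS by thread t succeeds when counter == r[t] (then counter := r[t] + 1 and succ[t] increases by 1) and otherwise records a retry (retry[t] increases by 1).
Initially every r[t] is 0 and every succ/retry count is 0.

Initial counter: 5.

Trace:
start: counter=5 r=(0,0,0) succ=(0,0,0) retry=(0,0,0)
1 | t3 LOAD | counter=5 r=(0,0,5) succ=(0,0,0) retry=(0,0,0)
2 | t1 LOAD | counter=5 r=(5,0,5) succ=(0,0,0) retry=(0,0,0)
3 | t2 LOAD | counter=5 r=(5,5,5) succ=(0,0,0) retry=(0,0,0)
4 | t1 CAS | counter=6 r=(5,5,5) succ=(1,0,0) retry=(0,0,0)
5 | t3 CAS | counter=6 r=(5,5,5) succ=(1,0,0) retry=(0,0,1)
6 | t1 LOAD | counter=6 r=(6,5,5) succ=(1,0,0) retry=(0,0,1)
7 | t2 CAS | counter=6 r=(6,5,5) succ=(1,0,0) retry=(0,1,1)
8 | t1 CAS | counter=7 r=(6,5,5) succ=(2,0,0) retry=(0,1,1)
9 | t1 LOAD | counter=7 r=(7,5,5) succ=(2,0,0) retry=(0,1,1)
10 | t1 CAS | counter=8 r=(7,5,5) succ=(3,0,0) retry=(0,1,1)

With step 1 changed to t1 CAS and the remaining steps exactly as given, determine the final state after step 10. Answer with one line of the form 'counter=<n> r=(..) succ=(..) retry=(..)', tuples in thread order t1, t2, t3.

counter=8 r=(7,5,0) succ=(3,0,0) retry=(1,1,1)

(re-executing from step 1 with the substitution; state before step 1: counter=5 r=(0,0,0) succ=(0,0,0) retry=(0,0,0))
1 | t1 CAS | counter=5 r=(0,0,0) succ=(0,0,0) retry=(1,0,0)
2 | t1 LOAD | counter=5 r=(5,0,0) succ=(0,0,0) retry=(1,0,0)
3 | t2 LOAD | counter=5 r=(5,5,0) succ=(0,0,0) retry=(1,0,0)
4 | t1 CAS | counter=6 r=(5,5,0) succ=(1,0,0) retry=(1,0,0)
5 | t3 CAS | counter=6 r=(5,5,0) succ=(1,0,0) retry=(1,0,1)
6 | t1 LOAD | counter=6 r=(6,5,0) succ=(1,0,0) retry=(1,0,1)
7 | t2 CAS | counter=6 r=(6,5,0) succ=(1,0,0) retry=(1,1,1)
8 | t1 CAS | counter=7 r=(6,5,0) succ=(2,0,0) retry=(1,1,1)
9 | t1 LOAD | counter=7 r=(7,5,0) succ=(2,0,0) retry=(1,1,1)
10 | t1 CAS | counter=8 r=(7,5,0) succ=(3,0,0) retry=(1,1,1)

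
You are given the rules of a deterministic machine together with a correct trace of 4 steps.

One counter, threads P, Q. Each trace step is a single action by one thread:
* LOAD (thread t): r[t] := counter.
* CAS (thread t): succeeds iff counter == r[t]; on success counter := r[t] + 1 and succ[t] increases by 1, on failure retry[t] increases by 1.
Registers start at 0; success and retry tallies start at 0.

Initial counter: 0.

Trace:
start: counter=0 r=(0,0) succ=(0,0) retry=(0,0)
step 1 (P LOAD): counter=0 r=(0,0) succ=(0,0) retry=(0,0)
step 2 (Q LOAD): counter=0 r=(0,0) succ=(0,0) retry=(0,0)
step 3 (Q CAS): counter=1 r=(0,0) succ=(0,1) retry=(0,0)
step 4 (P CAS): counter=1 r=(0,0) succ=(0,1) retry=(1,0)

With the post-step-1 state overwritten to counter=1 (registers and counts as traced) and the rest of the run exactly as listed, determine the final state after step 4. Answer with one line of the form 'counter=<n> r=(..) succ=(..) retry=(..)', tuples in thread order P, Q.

counter=2 r=(0,1) succ=(0,1) retry=(1,0)

state after step 1 := counter=1 r=(0,0) succ=(0,0) retry=(0,0)
step 2 (Q LOAD): counter=1 r=(0,1) succ=(0,0) retry=(0,0)
step 3 (Q CAS): counter=2 r=(0,1) succ=(0,1) retry=(0,0)
step 4 (P CAS): counter=2 r=(0,1) succ=(0,1) retry=(1,0)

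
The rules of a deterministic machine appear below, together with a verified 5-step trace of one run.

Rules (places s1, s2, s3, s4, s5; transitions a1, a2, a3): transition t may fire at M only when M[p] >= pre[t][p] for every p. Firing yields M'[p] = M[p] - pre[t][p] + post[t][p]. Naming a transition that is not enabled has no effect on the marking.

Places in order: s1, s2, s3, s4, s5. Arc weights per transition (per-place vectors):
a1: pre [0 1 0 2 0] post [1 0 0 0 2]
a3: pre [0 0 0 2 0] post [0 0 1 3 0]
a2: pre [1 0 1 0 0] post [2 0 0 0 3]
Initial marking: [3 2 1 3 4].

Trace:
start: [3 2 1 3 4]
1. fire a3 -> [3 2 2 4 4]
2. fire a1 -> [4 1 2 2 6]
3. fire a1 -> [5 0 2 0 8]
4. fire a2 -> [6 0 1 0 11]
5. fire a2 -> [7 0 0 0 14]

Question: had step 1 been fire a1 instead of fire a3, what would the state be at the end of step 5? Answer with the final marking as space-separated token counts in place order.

5 1 0 1 9

(re-executing from step 1 with the substitution; state before step 1: [3 2 1 3 4])
1. fire a1 -> [4 1 1 1 6]
2. fire a1 -> [4 1 1 1 6]
3. fire a1 -> [4 1 1 1 6]
4. fire a2 -> [5 1 0 1 9]
5. fire a2 -> [5 1 0 1 9]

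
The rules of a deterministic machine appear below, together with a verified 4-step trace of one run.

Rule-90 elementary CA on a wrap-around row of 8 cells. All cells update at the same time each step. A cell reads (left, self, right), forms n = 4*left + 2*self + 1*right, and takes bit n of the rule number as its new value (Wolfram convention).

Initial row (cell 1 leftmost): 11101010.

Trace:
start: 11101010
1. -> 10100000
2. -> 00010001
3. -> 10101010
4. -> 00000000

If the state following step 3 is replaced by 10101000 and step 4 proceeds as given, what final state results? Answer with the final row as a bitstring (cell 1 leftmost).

state after step 3 := 10101000
4. -> 00000101

00000101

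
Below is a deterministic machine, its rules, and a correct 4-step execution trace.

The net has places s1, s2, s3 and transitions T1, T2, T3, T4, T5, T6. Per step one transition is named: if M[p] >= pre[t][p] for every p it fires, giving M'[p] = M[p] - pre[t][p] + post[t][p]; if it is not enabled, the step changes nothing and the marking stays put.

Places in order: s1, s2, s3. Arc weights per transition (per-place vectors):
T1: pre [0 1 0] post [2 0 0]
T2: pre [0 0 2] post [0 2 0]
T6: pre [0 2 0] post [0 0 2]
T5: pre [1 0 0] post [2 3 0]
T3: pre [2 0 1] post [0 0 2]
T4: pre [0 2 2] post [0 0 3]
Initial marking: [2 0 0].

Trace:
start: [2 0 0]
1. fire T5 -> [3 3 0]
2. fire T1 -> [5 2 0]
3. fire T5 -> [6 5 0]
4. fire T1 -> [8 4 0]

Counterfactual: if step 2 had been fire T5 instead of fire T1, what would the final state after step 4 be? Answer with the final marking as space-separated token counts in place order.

(re-executing from step 2 with the substitution; state before step 2: [3 3 0])
2. fire T5 -> [4 6 0]
3. fire T5 -> [5 9 0]
4. fire T1 -> [7 8 0]

7 8 0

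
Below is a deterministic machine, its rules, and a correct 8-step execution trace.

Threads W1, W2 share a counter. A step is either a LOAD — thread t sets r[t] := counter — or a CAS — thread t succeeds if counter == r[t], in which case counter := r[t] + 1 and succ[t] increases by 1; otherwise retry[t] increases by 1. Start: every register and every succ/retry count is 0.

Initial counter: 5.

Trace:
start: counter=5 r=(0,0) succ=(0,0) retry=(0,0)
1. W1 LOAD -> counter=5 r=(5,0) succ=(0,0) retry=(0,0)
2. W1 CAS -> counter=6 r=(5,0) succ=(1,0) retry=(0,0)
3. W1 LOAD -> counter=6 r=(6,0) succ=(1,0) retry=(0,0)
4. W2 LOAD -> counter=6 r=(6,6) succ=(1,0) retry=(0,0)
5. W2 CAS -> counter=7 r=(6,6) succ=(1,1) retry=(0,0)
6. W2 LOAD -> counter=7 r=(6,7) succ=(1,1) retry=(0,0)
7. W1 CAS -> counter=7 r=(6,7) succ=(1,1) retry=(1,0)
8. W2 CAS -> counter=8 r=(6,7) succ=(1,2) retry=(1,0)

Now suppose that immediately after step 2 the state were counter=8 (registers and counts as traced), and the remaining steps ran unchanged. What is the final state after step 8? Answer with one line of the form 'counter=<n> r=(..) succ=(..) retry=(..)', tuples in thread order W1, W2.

counter=10 r=(8,9) succ=(1,2) retry=(1,0)

state after step 2 := counter=8 r=(5,0) succ=(1,0) retry=(0,0)
3. W1 LOAD -> counter=8 r=(8,0) succ=(1,0) retry=(0,0)
4. W2 LOAD -> counter=8 r=(8,8) succ=(1,0) retry=(0,0)
5. W2 CAS -> counter=9 r=(8,8) succ=(1,1) retry=(0,0)
6. W2 LOAD -> counter=9 r=(8,9) succ=(1,1) retry=(0,0)
7. W1 CAS -> counter=9 r=(8,9) succ=(1,1) retry=(1,0)
8. W2 CAS -> counter=10 r=(8,9) succ=(1,2) retry=(1,0)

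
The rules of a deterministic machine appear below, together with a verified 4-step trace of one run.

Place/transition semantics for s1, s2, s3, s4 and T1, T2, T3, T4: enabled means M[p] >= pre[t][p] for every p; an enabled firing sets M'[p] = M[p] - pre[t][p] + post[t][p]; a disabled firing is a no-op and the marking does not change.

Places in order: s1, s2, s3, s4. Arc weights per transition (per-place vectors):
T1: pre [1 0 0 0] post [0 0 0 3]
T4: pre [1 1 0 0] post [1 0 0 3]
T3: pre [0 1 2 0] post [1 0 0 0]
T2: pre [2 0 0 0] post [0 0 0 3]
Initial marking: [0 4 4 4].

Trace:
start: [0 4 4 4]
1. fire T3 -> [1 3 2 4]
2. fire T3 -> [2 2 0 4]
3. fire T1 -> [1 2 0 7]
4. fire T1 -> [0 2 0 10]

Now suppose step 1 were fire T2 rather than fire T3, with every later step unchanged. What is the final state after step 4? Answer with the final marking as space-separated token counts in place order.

0 3 2 7

(re-executing from step 1 with the substitution; state before step 1: [0 4 4 4])
1. fire T2 -> [0 4 4 4]
2. fire T3 -> [1 3 2 4]
3. fire T1 -> [0 3 2 7]
4. fire T1 -> [0 3 2 7]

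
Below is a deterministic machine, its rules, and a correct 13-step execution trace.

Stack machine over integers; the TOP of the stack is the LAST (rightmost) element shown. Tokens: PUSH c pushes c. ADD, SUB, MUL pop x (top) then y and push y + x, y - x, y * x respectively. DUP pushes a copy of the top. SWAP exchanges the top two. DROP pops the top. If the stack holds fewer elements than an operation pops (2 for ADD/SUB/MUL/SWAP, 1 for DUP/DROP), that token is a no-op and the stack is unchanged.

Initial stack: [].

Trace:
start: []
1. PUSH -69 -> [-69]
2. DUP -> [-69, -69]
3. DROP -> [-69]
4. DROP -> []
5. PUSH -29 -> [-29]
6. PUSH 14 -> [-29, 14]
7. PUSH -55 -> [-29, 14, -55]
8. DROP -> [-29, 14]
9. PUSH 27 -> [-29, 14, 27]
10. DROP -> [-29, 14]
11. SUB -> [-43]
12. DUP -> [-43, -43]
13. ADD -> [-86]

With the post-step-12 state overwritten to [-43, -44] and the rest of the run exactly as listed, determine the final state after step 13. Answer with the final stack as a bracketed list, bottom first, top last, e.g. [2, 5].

state after step 12 := [-43, -44]
13. ADD -> [-87]

[-87]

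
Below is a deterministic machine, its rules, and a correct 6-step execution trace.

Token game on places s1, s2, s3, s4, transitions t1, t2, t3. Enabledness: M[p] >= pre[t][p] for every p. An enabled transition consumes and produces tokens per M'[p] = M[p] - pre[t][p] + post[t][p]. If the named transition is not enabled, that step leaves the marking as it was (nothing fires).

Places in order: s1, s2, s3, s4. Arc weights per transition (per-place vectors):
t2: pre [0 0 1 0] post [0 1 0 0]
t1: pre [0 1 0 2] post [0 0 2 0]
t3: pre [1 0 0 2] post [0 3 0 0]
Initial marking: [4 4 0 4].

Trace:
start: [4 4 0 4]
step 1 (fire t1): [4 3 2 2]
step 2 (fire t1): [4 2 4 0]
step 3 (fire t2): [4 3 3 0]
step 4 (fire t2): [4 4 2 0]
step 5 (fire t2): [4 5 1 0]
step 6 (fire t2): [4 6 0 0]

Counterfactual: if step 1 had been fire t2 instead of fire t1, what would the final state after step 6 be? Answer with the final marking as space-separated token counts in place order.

4 5 0 2

(re-executing from step 1 with the substitution; state before step 1: [4 4 0 4])
step 1 (fire t2): [4 4 0 4]
step 2 (fire t1): [4 3 2 2]
step 3 (fire t2): [4 4 1 2]
step 4 (fire t2): [4 5 0 2]
step 5 (fire t2): [4 5 0 2]
step 6 (fire t2): [4 5 0 2]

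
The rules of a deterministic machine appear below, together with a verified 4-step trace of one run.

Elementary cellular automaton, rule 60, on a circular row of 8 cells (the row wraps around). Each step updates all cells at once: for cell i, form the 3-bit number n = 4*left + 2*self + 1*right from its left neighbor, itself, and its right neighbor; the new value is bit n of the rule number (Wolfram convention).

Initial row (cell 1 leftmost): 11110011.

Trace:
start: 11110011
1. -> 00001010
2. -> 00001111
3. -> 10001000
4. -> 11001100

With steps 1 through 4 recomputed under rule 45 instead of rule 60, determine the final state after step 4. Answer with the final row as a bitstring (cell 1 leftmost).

(re-executing steps 1..4 under rule 45; state before step 1: 11110011)
1. -> 00000010
2. -> 11111010
3. -> 10000111
4. -> 00110100

00110100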